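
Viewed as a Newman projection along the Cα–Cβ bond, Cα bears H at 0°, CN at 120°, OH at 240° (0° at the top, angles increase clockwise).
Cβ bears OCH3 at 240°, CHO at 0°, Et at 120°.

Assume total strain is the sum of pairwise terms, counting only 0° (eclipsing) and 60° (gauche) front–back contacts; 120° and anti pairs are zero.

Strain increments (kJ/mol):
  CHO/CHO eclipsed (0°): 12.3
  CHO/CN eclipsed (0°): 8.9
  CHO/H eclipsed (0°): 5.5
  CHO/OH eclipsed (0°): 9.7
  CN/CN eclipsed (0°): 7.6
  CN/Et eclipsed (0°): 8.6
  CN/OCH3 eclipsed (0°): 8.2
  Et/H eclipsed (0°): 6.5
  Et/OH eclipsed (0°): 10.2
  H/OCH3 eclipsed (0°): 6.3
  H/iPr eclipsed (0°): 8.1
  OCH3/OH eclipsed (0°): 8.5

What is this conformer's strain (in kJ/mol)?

22.6 kJ/mol

This conformer (eclipsed): H–CHO eclipsed, CN–Et eclipsed, OH–OCH3 eclipsed; 5.5 + 8.6 + 8.5 = 22.6 kJ/mol.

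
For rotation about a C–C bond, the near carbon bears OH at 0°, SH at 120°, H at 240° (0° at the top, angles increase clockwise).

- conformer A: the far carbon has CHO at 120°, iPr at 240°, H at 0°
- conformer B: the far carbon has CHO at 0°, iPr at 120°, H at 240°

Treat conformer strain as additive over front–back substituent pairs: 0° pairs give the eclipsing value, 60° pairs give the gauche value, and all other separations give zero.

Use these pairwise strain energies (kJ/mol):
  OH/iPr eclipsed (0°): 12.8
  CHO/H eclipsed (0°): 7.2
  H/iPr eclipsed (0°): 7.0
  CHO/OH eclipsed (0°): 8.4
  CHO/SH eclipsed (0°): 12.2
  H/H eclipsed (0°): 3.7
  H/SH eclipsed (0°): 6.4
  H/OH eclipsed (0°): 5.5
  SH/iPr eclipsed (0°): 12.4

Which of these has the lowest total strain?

A is eclipsed. OH at 0° is eclipsed with H at 0° (5.5); SH at 120° is eclipsed with CHO at 120° (12.2); H at 240° is eclipsed with iPr at 240° (7.0). Total 24.7 kJ/mol.
B is eclipsed. OH at 0° is eclipsed with CHO at 0° (8.4); SH at 120° is eclipsed with iPr at 120° (12.4); H at 240° is eclipsed with H at 240° (3.7). Total 24.5 kJ/mol.
B has the lowest total (24.5 kJ/mol).

B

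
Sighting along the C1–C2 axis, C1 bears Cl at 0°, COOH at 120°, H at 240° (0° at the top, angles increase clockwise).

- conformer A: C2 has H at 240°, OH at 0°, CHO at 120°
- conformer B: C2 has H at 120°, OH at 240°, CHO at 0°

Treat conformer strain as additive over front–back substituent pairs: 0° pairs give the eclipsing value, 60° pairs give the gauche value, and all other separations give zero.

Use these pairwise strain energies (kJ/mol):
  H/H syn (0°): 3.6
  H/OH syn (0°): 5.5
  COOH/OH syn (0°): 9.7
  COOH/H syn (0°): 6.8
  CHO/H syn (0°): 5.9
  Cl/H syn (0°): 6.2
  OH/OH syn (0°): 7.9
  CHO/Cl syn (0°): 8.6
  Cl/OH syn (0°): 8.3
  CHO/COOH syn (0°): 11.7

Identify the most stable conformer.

A (eclipsed): Cl(0°)/OH(0°) eclipsed 8.3; COOH(120°)/CHO(120°) eclipsed 11.7; H(240°)/H(240°) eclipsed 3.6 → 23.6 kJ/mol.
B (eclipsed): Cl(0°)/CHO(0°) eclipsed 8.6; COOH(120°)/H(120°) eclipsed 6.8; H(240°)/OH(240°) eclipsed 5.5 → 20.9 kJ/mol.
B has the lowest total (20.9 kJ/mol).

B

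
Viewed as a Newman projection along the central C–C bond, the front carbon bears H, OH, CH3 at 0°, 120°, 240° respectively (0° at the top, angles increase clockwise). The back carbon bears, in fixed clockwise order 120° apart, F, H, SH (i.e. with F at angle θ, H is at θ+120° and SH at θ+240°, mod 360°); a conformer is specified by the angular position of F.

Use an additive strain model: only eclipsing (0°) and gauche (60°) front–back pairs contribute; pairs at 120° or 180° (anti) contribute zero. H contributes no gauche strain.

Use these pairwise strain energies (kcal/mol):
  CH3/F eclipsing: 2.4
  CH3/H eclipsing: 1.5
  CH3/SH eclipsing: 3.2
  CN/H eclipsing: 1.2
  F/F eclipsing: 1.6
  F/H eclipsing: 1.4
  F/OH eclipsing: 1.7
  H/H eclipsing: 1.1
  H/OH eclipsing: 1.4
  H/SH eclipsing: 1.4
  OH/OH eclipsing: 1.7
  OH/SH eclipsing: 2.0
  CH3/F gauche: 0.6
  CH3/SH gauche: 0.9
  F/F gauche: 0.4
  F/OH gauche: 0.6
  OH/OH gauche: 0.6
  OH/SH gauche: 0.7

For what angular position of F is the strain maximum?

0°

F at 0° is eclipsed. H at 0° is eclipsed with F at 0° (1.4); OH at 120° is eclipsed with H at 120° (1.4); CH3 at 240° is eclipsed with SH at 240° (3.2). Total 6.0 kcal/mol.
F at 60° is staggered. OH at 120° is gauche with F at 60° (0.6); CH3 at 240° is gauche with SH at 300° (0.9). Total 1.5 kcal/mol.
F at 120° is eclipsed. H at 0° is eclipsed with SH at 0° (1.4); OH at 120° is eclipsed with F at 120° (1.7); CH3 at 240° is eclipsed with H at 240° (1.5). Total 4.6 kcal/mol.
F at 180° is staggered. OH at 120° is gauche with F at 180° (0.6); OH at 120° is gauche with SH at 60° (0.7); CH3 at 240° is gauche with F at 180° (0.6). Total 1.9 kcal/mol.
F at 240° is eclipsed. H at 0° is eclipsed with H at 0° (1.1); OH at 120° is eclipsed with SH at 120° (2.0); CH3 at 240° is eclipsed with F at 240° (2.4). Total 5.5 kcal/mol.
F at 300° is staggered. OH at 120° is gauche with SH at 180° (0.7); CH3 at 240° is gauche with F at 300° (0.6); CH3 at 240° is gauche with SH at 180° (0.9). Total 2.2 kcal/mol.
The maximum (6.0 kcal/mol) occurs with F at 0°.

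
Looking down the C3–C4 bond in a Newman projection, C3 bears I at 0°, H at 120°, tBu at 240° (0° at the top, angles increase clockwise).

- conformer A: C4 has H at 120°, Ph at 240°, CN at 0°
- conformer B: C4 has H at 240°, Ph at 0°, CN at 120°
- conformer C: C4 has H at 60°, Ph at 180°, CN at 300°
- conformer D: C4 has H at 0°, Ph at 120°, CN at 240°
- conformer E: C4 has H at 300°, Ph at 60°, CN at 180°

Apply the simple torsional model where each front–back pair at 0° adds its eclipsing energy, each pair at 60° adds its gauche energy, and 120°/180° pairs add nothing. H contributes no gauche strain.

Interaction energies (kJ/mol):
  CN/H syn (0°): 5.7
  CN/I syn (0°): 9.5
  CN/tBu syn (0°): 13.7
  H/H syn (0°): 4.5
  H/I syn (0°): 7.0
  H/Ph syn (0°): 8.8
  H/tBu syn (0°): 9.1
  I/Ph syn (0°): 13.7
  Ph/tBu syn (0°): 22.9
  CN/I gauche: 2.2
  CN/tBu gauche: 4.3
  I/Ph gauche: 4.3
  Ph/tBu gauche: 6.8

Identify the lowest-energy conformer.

E

A is eclipsed. I at 0° is eclipsed with CN at 0° (9.5); H at 120° is eclipsed with H at 120° (4.5); tBu at 240° is eclipsed with Ph at 240° (22.9). Total 36.9 kJ/mol.
B is eclipsed. I at 0° is eclipsed with Ph at 0° (13.7); H at 120° is eclipsed with CN at 120° (5.7); tBu at 240° is eclipsed with H at 240° (9.1). Total 28.5 kJ/mol.
C is staggered. I at 0° is gauche with CN at 300° (2.2); tBu at 240° is gauche with Ph at 180° (6.8); tBu at 240° is gauche with CN at 300° (4.3). Total 13.3 kJ/mol.
D is eclipsed. I at 0° is eclipsed with H at 0° (7.0); H at 120° is eclipsed with Ph at 120° (8.8); tBu at 240° is eclipsed with CN at 240° (13.7). Total 29.5 kJ/mol.
E is staggered. I at 0° is gauche with Ph at 60° (4.3); tBu at 240° is gauche with CN at 180° (4.3). Total 8.6 kJ/mol.
E has the lowest total (8.6 kJ/mol).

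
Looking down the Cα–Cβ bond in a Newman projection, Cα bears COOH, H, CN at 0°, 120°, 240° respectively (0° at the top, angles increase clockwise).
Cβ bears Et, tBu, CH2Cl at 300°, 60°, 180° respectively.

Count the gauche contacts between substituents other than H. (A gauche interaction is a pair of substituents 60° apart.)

Non-H gauche pairs: COOH(0°)/Et(300°); COOH(0°)/tBu(60°); CN(240°)/Et(300°); CN(240°)/CH2Cl(180°) — 4 interactions.

4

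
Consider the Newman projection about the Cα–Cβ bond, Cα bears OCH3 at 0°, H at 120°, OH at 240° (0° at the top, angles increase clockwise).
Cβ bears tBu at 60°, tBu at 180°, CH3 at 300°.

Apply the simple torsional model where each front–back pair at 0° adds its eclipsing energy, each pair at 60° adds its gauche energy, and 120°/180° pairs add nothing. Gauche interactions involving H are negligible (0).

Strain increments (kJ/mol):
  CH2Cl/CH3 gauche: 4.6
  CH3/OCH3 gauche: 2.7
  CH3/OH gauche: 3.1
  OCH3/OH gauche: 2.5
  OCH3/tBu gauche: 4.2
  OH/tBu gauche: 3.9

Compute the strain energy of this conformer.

This conformer is staggered. OCH3 at 0° is gauche with tBu at 60° (4.2); OCH3 at 0° is gauche with CH3 at 300° (2.7); OH at 240° is gauche with tBu at 180° (3.9); OH at 240° is gauche with CH3 at 300° (3.1). Total 13.9 kJ/mol.

13.9 kJ/mol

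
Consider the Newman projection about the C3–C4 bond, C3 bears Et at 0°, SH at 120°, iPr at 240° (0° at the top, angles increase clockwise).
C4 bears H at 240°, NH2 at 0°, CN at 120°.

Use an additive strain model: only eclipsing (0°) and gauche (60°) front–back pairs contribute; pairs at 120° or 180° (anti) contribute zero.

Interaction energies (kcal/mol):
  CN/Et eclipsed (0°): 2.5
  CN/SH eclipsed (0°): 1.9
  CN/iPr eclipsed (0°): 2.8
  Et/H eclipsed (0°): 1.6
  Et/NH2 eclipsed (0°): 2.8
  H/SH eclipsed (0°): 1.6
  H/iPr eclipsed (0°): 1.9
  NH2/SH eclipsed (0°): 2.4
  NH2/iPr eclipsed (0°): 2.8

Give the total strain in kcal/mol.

This conformer (eclipsed): Et–NH2 eclipsed, SH–CN eclipsed, iPr–H eclipsed; 2.8 + 1.9 + 1.9 = 6.6 kcal/mol.

6.6 kcal/mol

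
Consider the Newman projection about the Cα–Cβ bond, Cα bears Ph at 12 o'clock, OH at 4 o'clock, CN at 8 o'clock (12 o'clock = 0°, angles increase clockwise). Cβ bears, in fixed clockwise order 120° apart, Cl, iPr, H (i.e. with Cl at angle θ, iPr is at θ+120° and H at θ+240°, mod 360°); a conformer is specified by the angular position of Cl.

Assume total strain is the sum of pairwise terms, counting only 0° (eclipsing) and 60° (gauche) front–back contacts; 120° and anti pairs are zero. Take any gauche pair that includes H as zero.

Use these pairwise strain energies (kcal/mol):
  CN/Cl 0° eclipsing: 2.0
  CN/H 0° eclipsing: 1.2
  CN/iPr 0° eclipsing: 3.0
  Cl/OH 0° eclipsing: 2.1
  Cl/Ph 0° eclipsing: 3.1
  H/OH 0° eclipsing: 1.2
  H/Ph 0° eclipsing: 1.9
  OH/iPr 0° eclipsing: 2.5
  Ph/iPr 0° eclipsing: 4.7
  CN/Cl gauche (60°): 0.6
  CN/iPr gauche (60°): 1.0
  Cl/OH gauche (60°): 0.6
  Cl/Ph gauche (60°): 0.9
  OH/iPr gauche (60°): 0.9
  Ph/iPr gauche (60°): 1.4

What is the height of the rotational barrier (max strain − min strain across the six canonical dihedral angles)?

4.5 kcal/mol

Cl at 0° is eclipsed. Ph at 0° is eclipsed with Cl at 0° (3.1); OH at 120° is eclipsed with iPr at 120° (2.5); CN at 240° is eclipsed with H at 240° (1.2). Total 6.8 kcal/mol.
Cl at 60° is staggered. Ph at 0° is gauche with Cl at 60° (0.9); OH at 120° is gauche with Cl at 60° (0.6); OH at 120° is gauche with iPr at 180° (0.9); CN at 240° is gauche with iPr at 180° (1.0). Total 3.4 kcal/mol.
Cl at 120° is eclipsed. Ph at 0° is eclipsed with H at 0° (1.9); OH at 120° is eclipsed with Cl at 120° (2.1); CN at 240° is eclipsed with iPr at 240° (3.0). Total 7.0 kcal/mol.
Cl at 180° is staggered. Ph at 0° is gauche with iPr at 300° (1.4); OH at 120° is gauche with Cl at 180° (0.6); CN at 240° is gauche with Cl at 180° (0.6); CN at 240° is gauche with iPr at 300° (1.0). Total 3.6 kcal/mol.
Cl at 240° is eclipsed. Ph at 0° is eclipsed with iPr at 0° (4.7); OH at 120° is eclipsed with H at 120° (1.2); CN at 240° is eclipsed with Cl at 240° (2.0). Total 7.9 kcal/mol.
Cl at 300° is staggered. Ph at 0° is gauche with Cl at 300° (0.9); Ph at 0° is gauche with iPr at 60° (1.4); OH at 120° is gauche with iPr at 60° (0.9); CN at 240° is gauche with Cl at 300° (0.6). Total 3.8 kcal/mol.
Max at 240° (7.9 kcal/mol), min at 60° (3.4 kcal/mol); barrier = 4.5 kcal/mol.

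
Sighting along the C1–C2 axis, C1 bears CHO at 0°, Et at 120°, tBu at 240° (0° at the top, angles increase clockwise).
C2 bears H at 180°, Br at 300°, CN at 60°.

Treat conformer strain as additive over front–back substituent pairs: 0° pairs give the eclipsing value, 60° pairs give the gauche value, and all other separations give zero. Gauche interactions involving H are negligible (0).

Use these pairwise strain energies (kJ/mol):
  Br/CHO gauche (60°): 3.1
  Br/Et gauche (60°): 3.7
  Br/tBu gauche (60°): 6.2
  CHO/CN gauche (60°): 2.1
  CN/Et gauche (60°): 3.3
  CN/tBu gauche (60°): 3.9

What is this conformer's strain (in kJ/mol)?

This conformer (staggered): CHO(0°)/Br(300°) gauche 3.1; CHO(0°)/CN(60°) gauche 2.1; Et(120°)/CN(60°) gauche 3.3; tBu(240°)/Br(300°) gauche 6.2 → 14.7 kJ/mol.

14.7 kJ/mol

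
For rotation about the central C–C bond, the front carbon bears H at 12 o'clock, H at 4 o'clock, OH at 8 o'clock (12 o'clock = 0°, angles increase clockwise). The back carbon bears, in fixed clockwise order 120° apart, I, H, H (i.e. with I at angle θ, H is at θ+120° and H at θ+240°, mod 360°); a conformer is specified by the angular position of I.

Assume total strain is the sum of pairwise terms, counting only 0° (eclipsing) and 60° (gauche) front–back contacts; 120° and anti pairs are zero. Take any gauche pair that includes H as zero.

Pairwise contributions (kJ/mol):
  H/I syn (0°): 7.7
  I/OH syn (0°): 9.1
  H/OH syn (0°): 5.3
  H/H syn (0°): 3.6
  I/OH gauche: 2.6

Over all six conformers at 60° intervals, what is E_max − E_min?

I at 0° (eclipsed): H(0°)/I(0°) eclipsed 7.7; H(120°)/H(120°) eclipsed 3.6; OH(240°)/H(240°) eclipsed 5.3 → 16.6 kJ/mol.
I at 60° (staggered): no non-H gauche contacts → 0.0 kJ/mol.
I at 120° (eclipsed): H(0°)/H(0°) eclipsed 3.6; H(120°)/I(120°) eclipsed 7.7; OH(240°)/H(240°) eclipsed 5.3 → 16.6 kJ/mol.
I at 180° (staggered): OH(240°)/I(180°) gauche 2.6 → 2.6 kJ/mol.
I at 240° (eclipsed): H(0°)/H(0°) eclipsed 3.6; H(120°)/H(120°) eclipsed 3.6; OH(240°)/I(240°) eclipsed 9.1 → 16.3 kJ/mol.
I at 300° (staggered): OH(240°)/I(300°) gauche 2.6 → 2.6 kJ/mol.
Max at 0° (16.6 kJ/mol), min at 60° (0.0 kJ/mol); barrier = 16.6 kJ/mol.

16.6 kJ/mol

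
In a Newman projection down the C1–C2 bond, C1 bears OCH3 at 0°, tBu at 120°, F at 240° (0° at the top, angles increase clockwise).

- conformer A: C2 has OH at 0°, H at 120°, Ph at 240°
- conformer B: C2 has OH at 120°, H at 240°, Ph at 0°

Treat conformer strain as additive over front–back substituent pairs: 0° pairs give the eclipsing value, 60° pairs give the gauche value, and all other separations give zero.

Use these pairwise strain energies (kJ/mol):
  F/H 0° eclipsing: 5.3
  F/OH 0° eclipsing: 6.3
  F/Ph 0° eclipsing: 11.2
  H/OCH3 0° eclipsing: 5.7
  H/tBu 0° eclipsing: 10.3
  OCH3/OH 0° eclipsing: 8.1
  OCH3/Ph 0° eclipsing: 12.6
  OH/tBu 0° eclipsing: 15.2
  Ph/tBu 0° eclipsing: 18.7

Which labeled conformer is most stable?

A (eclipsed): OCH3(0°)/OH(0°) eclipsed 8.1; tBu(120°)/H(120°) eclipsed 10.3; F(240°)/Ph(240°) eclipsed 11.2 → 29.6 kJ/mol.
B (eclipsed): OCH3(0°)/Ph(0°) eclipsed 12.6; tBu(120°)/OH(120°) eclipsed 15.2; F(240°)/H(240°) eclipsed 5.3 → 33.1 kJ/mol.
A has the lowest total (29.6 kJ/mol).

A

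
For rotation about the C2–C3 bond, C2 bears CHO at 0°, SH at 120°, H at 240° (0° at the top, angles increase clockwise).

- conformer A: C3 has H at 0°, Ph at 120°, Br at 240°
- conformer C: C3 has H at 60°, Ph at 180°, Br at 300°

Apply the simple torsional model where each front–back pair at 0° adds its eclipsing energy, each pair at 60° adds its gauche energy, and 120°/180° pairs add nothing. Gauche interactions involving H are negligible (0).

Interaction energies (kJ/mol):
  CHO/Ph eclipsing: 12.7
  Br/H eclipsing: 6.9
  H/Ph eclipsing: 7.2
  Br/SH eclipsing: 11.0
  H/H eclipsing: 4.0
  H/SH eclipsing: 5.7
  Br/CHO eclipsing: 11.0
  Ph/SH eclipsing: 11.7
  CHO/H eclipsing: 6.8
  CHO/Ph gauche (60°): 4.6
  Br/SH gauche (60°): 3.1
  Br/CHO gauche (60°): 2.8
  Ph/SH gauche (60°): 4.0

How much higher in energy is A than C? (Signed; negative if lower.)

+18.6 kJ/mol

A (eclipsed): CHO(0°)/H(0°) eclipsed 6.8; SH(120°)/Ph(120°) eclipsed 11.7; H(240°)/Br(240°) eclipsed 6.9 → 25.4 kJ/mol.
C (staggered): CHO(0°)/Br(300°) gauche 2.8; SH(120°)/Ph(180°) gauche 4.0 → 6.8 kJ/mol.
E(A) − E(C) = 25.4 − 6.8 = +18.6 kJ/mol.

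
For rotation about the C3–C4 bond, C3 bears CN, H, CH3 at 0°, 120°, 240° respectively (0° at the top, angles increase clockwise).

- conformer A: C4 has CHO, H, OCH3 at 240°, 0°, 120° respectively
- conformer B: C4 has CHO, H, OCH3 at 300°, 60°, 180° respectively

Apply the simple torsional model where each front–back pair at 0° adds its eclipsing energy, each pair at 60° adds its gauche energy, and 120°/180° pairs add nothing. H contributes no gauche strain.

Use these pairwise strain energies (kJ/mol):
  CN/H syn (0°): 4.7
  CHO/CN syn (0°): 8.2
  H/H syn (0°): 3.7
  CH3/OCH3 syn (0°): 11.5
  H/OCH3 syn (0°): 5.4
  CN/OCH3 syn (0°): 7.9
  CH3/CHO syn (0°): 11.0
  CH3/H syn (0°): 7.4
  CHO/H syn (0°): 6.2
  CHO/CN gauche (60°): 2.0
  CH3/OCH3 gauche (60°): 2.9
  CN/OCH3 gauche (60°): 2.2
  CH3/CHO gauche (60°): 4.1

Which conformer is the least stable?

A

A (eclipsed): CN(0°)/H(0°) eclipsed 4.7; H(120°)/OCH3(120°) eclipsed 5.4; CH3(240°)/CHO(240°) eclipsed 11.0 → 21.1 kJ/mol.
B (staggered): CN(0°)/CHO(300°) gauche 2.0; CH3(240°)/CHO(300°) gauche 4.1; CH3(240°)/OCH3(180°) gauche 2.9 → 9.0 kJ/mol.
A has the highest total (21.1 kJ/mol).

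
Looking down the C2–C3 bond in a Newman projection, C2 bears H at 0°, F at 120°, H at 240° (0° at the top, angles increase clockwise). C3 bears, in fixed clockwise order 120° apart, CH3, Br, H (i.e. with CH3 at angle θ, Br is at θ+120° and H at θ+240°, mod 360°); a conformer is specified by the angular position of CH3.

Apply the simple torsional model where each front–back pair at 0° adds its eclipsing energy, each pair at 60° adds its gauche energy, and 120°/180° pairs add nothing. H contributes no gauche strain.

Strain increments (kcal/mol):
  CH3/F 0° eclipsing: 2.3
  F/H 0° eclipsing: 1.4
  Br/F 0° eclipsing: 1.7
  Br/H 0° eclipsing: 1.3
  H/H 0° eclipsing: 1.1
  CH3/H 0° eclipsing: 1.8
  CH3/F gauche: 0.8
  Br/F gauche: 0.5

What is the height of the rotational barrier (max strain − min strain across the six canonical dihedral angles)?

4.2 kcal/mol

CH3 at 0° (eclipsed): H–CH3 eclipsed, F–Br eclipsed, H–H eclipsed; 1.8 + 1.7 + 1.1 = 4.6 kcal/mol.
CH3 at 60° (staggered): F–CH3 gauche, F–Br gauche; 0.8 + 0.5 = 1.3 kcal/mol.
CH3 at 120° (eclipsed): H–H eclipsed, F–CH3 eclipsed, H–Br eclipsed; 1.1 + 2.3 + 1.3 = 4.7 kcal/mol.
CH3 at 180° (staggered): F–CH3 gauche; 0.8 = 0.8 kcal/mol.
CH3 at 240° (eclipsed): H–Br eclipsed, F–H eclipsed, H–CH3 eclipsed; 1.3 + 1.4 + 1.8 = 4.5 kcal/mol.
CH3 at 300° (staggered): F–Br gauche; 0.5 = 0.5 kcal/mol.
Max at 120° (4.7 kcal/mol), min at 300° (0.5 kcal/mol); barrier = 4.2 kcal/mol.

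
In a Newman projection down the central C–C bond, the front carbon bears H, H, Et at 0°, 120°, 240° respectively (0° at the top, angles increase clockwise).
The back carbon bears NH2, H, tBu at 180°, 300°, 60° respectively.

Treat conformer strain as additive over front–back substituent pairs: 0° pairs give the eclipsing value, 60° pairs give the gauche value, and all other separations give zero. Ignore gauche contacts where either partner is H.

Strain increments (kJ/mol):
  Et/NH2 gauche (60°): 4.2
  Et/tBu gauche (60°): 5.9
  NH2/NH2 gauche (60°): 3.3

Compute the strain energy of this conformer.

This conformer is staggered. Et at 240° is gauche with NH2 at 180° (4.2). Total 4.2 kJ/mol.

4.2 kJ/mol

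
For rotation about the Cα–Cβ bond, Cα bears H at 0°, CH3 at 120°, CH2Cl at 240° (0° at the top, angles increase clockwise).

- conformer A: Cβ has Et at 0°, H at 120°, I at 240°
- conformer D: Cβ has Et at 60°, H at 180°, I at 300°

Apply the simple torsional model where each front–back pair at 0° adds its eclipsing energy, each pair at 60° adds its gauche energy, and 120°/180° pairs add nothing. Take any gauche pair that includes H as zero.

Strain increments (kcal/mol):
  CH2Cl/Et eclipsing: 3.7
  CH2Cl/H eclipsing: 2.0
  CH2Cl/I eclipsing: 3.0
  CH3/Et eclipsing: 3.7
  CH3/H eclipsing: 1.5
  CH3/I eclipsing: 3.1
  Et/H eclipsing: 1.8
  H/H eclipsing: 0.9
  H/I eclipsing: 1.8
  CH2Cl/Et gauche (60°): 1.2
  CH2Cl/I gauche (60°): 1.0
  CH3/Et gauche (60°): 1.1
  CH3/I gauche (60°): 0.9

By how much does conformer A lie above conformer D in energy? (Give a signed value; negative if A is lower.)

+4.2 kcal/mol

A (eclipsed): H(0°)/Et(0°) eclipsed 1.8; CH3(120°)/H(120°) eclipsed 1.5; CH2Cl(240°)/I(240°) eclipsed 3.0 → 6.3 kcal/mol.
D (staggered): CH3(120°)/Et(60°) gauche 1.1; CH2Cl(240°)/I(300°) gauche 1.0 → 2.1 kcal/mol.
E(A) − E(D) = 6.3 − 2.1 = +4.2 kcal/mol.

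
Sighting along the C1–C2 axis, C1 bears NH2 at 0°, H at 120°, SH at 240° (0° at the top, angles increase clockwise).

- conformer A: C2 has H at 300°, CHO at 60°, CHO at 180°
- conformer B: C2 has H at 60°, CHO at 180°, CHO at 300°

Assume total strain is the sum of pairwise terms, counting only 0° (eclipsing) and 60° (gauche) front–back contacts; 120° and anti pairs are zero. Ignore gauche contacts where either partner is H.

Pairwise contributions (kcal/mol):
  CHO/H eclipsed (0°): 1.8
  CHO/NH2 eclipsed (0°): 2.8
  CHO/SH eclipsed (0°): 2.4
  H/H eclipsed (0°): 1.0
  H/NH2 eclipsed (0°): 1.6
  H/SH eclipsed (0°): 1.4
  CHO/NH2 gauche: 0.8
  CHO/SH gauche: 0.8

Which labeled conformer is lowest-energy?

A is staggered. NH2 at 0° is gauche with CHO at 60° (0.8); SH at 240° is gauche with CHO at 180° (0.8). Total 1.6 kcal/mol.
B is staggered. NH2 at 0° is gauche with CHO at 300° (0.8); SH at 240° is gauche with CHO at 180° (0.8); SH at 240° is gauche with CHO at 300° (0.8). Total 2.4 kcal/mol.
A has the lowest total (1.6 kcal/mol).

A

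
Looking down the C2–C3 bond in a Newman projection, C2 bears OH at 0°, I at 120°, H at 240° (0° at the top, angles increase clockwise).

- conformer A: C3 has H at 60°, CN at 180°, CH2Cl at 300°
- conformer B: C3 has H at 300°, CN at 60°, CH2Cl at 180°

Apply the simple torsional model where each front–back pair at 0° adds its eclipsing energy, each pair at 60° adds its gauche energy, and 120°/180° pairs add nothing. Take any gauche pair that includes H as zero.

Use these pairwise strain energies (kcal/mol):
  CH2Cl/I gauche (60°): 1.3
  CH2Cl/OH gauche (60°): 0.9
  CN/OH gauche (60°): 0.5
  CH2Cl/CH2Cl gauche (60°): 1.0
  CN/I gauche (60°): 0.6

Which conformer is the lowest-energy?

A (staggered): OH(0°)/CH2Cl(300°) gauche 0.9; I(120°)/CN(180°) gauche 0.6 → 1.5 kcal/mol.
B (staggered): OH(0°)/CN(60°) gauche 0.5; I(120°)/CN(60°) gauche 0.6; I(120°)/CH2Cl(180°) gauche 1.3 → 2.4 kcal/mol.
A has the lowest total (1.5 kcal/mol).

A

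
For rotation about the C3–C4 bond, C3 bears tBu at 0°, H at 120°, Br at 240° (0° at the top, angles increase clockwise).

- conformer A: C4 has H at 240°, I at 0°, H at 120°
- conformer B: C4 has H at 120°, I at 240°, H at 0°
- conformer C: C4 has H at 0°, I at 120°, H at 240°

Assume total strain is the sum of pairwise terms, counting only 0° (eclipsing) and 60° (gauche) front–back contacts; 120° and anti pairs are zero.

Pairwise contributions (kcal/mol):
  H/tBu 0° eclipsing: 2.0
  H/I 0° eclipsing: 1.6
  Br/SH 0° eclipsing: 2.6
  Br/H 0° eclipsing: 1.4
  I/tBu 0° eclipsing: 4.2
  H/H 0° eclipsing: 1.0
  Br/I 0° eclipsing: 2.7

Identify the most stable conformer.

C

A is eclipsed. tBu at 0° is eclipsed with I at 0° (4.2); H at 120° is eclipsed with H at 120° (1.0); Br at 240° is eclipsed with H at 240° (1.4). Total 6.6 kcal/mol.
B is eclipsed. tBu at 0° is eclipsed with H at 0° (2.0); H at 120° is eclipsed with H at 120° (1.0); Br at 240° is eclipsed with I at 240° (2.7). Total 5.7 kcal/mol.
C is eclipsed. tBu at 0° is eclipsed with H at 0° (2.0); H at 120° is eclipsed with I at 120° (1.6); Br at 240° is eclipsed with H at 240° (1.4). Total 5.0 kcal/mol.
C has the lowest total (5.0 kcal/mol).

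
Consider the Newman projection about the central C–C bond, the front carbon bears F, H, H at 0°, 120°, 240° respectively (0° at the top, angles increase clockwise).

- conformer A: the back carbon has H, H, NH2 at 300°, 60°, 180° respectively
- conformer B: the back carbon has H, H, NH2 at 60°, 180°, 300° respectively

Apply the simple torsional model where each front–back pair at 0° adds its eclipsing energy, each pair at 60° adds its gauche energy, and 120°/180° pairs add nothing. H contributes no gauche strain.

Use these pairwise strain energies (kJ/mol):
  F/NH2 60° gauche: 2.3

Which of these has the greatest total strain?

A (staggered): no non-H gauche contacts → 0.0 kJ/mol.
B (staggered): F(0°)/NH2(300°) gauche 2.3 → 2.3 kJ/mol.
B has the highest total (2.3 kJ/mol).

B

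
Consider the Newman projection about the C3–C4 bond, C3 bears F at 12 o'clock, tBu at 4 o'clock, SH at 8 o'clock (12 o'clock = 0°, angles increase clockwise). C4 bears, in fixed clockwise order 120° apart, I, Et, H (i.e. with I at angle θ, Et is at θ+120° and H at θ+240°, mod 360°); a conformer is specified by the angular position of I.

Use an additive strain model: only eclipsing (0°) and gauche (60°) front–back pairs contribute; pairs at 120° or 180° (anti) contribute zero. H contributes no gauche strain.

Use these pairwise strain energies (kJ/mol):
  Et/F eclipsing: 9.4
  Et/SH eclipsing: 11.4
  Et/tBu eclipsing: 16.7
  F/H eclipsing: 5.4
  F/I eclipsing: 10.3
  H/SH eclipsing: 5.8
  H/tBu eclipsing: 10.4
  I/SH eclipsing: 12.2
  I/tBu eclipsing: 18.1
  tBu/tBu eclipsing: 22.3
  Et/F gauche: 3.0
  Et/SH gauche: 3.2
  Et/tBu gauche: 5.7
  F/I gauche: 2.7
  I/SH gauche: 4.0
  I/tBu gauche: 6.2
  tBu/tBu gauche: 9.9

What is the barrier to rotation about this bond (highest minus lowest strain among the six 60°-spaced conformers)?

19.5 kJ/mol

I at 0° (eclipsed): F(0°)/I(0°) eclipsed 10.3; tBu(120°)/Et(120°) eclipsed 16.7; SH(240°)/H(240°) eclipsed 5.8 → 32.8 kJ/mol.
I at 60° (staggered): F(0°)/I(60°) gauche 2.7; tBu(120°)/I(60°) gauche 6.2; tBu(120°)/Et(180°) gauche 5.7; SH(240°)/Et(180°) gauche 3.2 → 17.8 kJ/mol.
I at 120° (eclipsed): F(0°)/H(0°) eclipsed 5.4; tBu(120°)/I(120°) eclipsed 18.1; SH(240°)/Et(240°) eclipsed 11.4 → 34.9 kJ/mol.
I at 180° (staggered): F(0°)/Et(300°) gauche 3.0; tBu(120°)/I(180°) gauche 6.2; SH(240°)/I(180°) gauche 4.0; SH(240°)/Et(300°) gauche 3.2 → 16.4 kJ/mol.
I at 240° (eclipsed): F(0°)/Et(0°) eclipsed 9.4; tBu(120°)/H(120°) eclipsed 10.4; SH(240°)/I(240°) eclipsed 12.2 → 32.0 kJ/mol.
I at 300° (staggered): F(0°)/I(300°) gauche 2.7; F(0°)/Et(60°) gauche 3.0; tBu(120°)/Et(60°) gauche 5.7; SH(240°)/I(300°) gauche 4.0 → 15.4 kJ/mol.
Max at 120° (34.9 kJ/mol), min at 300° (15.4 kJ/mol); barrier = 19.5 kJ/mol.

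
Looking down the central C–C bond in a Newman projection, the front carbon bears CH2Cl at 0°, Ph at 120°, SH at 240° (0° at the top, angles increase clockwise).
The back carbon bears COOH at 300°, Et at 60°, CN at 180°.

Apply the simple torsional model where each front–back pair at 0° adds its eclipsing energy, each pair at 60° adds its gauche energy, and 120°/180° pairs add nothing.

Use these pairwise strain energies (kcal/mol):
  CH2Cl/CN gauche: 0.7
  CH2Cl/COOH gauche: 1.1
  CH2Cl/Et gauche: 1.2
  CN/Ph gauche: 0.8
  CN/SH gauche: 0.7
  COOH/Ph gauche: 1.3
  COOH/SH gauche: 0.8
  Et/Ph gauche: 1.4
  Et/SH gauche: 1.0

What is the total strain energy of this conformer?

This conformer is staggered. CH2Cl at 0° is gauche with COOH at 300° (1.1); CH2Cl at 0° is gauche with Et at 60° (1.2); Ph at 120° is gauche with Et at 60° (1.4); Ph at 120° is gauche with CN at 180° (0.8); SH at 240° is gauche with COOH at 300° (0.8); SH at 240° is gauche with CN at 180° (0.7). Total 6.0 kcal/mol.

6.0 kcal/mol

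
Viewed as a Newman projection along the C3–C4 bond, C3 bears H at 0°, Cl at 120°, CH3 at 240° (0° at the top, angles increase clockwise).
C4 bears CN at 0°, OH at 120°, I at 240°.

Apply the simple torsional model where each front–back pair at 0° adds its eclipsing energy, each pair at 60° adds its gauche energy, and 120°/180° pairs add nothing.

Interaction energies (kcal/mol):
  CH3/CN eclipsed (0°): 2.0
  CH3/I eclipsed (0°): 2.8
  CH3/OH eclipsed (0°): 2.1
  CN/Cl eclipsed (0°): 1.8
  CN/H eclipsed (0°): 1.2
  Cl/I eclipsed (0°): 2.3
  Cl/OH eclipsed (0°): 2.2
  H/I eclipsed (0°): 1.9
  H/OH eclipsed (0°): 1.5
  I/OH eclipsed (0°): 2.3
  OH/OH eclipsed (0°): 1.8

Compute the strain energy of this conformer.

This conformer (eclipsed): H–CN eclipsed, Cl–OH eclipsed, CH3–I eclipsed; 1.2 + 2.2 + 2.8 = 6.2 kcal/mol.

6.2 kcal/mol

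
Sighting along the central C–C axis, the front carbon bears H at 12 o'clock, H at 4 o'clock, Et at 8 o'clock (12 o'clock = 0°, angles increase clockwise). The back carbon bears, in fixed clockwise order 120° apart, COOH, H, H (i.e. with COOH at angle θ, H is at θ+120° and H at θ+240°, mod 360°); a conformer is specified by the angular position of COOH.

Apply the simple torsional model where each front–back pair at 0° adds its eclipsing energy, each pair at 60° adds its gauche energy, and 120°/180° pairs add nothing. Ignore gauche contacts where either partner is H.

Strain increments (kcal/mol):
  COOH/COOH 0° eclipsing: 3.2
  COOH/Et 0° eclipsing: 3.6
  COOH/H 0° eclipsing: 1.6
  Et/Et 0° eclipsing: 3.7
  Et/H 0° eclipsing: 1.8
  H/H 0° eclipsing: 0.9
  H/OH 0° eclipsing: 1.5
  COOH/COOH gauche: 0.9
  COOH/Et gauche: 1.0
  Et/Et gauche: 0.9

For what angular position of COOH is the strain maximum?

COOH at 0° (eclipsed): H(0°)/COOH(0°) eclipsed 1.6; H(120°)/H(120°) eclipsed 0.9; Et(240°)/H(240°) eclipsed 1.8 → 4.3 kcal/mol.
COOH at 60° (staggered): no non-H gauche contacts → 0.0 kcal/mol.
COOH at 120° (eclipsed): H(0°)/H(0°) eclipsed 0.9; H(120°)/COOH(120°) eclipsed 1.6; Et(240°)/H(240°) eclipsed 1.8 → 4.3 kcal/mol.
COOH at 180° (staggered): Et(240°)/COOH(180°) gauche 1.0 → 1.0 kcal/mol.
COOH at 240° (eclipsed): H(0°)/H(0°) eclipsed 0.9; H(120°)/H(120°) eclipsed 0.9; Et(240°)/COOH(240°) eclipsed 3.6 → 5.4 kcal/mol.
COOH at 300° (staggered): Et(240°)/COOH(300°) gauche 1.0 → 1.0 kcal/mol.
The maximum (5.4 kcal/mol) occurs with COOH at 240°.

240°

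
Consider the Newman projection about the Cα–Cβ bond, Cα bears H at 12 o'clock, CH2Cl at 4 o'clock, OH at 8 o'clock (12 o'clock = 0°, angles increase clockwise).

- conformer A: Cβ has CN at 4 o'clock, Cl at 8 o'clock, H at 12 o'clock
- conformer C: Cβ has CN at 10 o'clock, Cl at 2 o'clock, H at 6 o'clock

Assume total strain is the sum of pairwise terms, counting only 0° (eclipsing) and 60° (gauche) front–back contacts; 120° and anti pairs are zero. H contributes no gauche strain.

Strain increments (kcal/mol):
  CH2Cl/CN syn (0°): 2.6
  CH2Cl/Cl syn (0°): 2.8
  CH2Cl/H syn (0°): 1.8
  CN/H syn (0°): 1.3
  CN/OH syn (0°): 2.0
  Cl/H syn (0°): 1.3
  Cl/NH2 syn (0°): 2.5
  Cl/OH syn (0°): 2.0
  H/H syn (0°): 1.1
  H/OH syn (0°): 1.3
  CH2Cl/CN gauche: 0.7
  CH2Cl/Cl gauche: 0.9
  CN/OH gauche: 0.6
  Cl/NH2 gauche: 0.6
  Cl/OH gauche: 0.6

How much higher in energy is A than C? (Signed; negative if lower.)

A (eclipsed): H–H eclipsed, CH2Cl–CN eclipsed, OH–Cl eclipsed; 1.1 + 2.6 + 2.0 = 5.7 kcal/mol.
C (staggered): CH2Cl–Cl gauche, OH–CN gauche; 0.9 + 0.6 = 1.5 kcal/mol.
E(A) − E(C) = 5.7 − 1.5 = +4.2 kcal/mol.

+4.2 kcal/mol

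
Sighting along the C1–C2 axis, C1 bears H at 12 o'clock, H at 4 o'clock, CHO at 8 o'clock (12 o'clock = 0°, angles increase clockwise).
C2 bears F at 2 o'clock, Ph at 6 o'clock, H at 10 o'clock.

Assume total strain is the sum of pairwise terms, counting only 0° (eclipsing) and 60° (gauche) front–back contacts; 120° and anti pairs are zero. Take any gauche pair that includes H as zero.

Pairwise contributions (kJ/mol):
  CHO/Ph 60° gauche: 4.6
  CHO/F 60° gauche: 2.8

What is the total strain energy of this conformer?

4.6 kJ/mol

This conformer is staggered. CHO at 240° is gauche with Ph at 180° (4.6). Total 4.6 kJ/mol.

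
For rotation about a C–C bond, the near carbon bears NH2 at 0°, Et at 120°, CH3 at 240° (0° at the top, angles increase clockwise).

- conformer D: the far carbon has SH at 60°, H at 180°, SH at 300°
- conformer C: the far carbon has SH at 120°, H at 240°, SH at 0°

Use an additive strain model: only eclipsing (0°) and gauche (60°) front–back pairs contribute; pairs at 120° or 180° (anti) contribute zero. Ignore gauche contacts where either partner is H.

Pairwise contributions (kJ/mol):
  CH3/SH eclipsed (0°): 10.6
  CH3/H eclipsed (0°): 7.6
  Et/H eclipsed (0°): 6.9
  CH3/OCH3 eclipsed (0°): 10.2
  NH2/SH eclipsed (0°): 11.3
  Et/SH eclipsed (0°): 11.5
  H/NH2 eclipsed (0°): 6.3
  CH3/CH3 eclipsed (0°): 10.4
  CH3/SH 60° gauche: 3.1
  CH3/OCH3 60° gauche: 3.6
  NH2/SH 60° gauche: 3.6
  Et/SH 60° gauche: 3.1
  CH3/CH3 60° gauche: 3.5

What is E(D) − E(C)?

D (staggered): NH2(0°)/SH(60°) gauche 3.6; NH2(0°)/SH(300°) gauche 3.6; Et(120°)/SH(60°) gauche 3.1; CH3(240°)/SH(300°) gauche 3.1 → 13.4 kJ/mol.
C (eclipsed): NH2(0°)/SH(0°) eclipsed 11.3; Et(120°)/SH(120°) eclipsed 11.5; CH3(240°)/H(240°) eclipsed 7.6 → 30.4 kJ/mol.
E(D) − E(C) = 13.4 − 30.4 = -17.0 kJ/mol.

-17.0 kJ/mol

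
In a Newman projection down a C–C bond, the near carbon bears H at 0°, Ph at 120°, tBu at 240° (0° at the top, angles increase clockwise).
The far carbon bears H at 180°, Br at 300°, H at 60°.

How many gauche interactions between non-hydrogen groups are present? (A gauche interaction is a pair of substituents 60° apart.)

1

Non-H gauche pairs: tBu(240°)/Br(300°) — 1 interaction.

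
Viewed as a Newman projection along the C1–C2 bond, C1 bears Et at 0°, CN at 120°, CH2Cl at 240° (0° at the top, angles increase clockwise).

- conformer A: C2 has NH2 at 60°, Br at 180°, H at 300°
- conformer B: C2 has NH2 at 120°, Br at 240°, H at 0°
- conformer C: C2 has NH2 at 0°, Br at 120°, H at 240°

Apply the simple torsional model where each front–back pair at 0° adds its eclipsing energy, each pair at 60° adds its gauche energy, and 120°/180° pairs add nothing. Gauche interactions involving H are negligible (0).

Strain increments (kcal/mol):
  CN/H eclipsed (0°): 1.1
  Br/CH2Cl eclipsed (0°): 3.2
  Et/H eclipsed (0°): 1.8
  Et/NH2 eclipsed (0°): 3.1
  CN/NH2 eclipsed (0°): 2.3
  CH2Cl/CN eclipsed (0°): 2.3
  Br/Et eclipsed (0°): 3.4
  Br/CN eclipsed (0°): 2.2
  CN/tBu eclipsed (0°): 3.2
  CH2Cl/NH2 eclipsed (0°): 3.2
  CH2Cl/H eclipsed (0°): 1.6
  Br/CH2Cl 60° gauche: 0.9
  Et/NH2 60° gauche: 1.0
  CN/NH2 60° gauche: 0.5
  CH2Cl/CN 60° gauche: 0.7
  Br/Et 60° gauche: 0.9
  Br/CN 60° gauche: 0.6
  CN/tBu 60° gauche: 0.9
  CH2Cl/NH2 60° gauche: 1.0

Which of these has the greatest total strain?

A (staggered): Et(0°)/NH2(60°) gauche 1.0; CN(120°)/NH2(60°) gauche 0.5; CN(120°)/Br(180°) gauche 0.6; CH2Cl(240°)/Br(180°) gauche 0.9 → 3.0 kcal/mol.
B (eclipsed): Et(0°)/H(0°) eclipsed 1.8; CN(120°)/NH2(120°) eclipsed 2.3; CH2Cl(240°)/Br(240°) eclipsed 3.2 → 7.3 kcal/mol.
C (eclipsed): Et(0°)/NH2(0°) eclipsed 3.1; CN(120°)/Br(120°) eclipsed 2.2; CH2Cl(240°)/H(240°) eclipsed 1.6 → 6.9 kcal/mol.
B has the highest total (7.3 kcal/mol).

B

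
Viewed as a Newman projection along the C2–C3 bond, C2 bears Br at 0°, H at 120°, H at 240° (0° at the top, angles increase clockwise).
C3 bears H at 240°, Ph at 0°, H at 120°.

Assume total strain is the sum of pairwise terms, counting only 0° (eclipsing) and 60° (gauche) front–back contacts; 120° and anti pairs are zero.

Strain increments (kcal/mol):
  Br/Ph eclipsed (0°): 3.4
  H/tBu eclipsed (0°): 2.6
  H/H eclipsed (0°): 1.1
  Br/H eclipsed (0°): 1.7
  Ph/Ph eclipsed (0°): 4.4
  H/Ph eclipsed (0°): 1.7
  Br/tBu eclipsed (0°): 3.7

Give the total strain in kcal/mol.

This conformer (eclipsed): Br–Ph eclipsed, H–H eclipsed, H–H eclipsed; 3.4 + 1.1 + 1.1 = 5.6 kcal/mol.

5.6 kcal/mol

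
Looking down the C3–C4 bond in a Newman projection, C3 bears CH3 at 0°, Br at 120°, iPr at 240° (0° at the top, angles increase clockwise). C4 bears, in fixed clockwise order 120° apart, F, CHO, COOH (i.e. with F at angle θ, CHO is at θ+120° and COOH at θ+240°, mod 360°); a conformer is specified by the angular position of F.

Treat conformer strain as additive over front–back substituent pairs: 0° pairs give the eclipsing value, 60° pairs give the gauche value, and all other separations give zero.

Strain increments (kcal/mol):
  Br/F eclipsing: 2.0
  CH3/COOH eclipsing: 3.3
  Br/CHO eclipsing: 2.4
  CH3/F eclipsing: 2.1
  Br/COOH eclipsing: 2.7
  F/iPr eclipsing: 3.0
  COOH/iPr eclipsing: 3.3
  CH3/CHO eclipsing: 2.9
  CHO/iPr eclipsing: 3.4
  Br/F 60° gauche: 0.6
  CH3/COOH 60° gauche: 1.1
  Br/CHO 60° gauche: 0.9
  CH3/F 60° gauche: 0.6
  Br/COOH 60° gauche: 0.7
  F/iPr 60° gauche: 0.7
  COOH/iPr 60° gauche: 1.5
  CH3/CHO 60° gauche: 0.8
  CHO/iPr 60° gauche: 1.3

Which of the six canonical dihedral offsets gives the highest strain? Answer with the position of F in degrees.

120°

F at 0° (eclipsed): CH3(0°)/F(0°) eclipsed 2.1; Br(120°)/CHO(120°) eclipsed 2.4; iPr(240°)/COOH(240°) eclipsed 3.3 → 7.8 kcal/mol.
F at 60° (staggered): CH3(0°)/F(60°) gauche 0.6; CH3(0°)/COOH(300°) gauche 1.1; Br(120°)/F(60°) gauche 0.6; Br(120°)/CHO(180°) gauche 0.9; iPr(240°)/CHO(180°) gauche 1.3; iPr(240°)/COOH(300°) gauche 1.5 → 6.0 kcal/mol.
F at 120° (eclipsed): CH3(0°)/COOH(0°) eclipsed 3.3; Br(120°)/F(120°) eclipsed 2.0; iPr(240°)/CHO(240°) eclipsed 3.4 → 8.7 kcal/mol.
F at 180° (staggered): CH3(0°)/CHO(300°) gauche 0.8; CH3(0°)/COOH(60°) gauche 1.1; Br(120°)/F(180°) gauche 0.6; Br(120°)/COOH(60°) gauche 0.7; iPr(240°)/F(180°) gauche 0.7; iPr(240°)/CHO(300°) gauche 1.3 → 5.2 kcal/mol.
F at 240° (eclipsed): CH3(0°)/CHO(0°) eclipsed 2.9; Br(120°)/COOH(120°) eclipsed 2.7; iPr(240°)/F(240°) eclipsed 3.0 → 8.6 kcal/mol.
F at 300° (staggered): CH3(0°)/F(300°) gauche 0.6; CH3(0°)/CHO(60°) gauche 0.8; Br(120°)/CHO(60°) gauche 0.9; Br(120°)/COOH(180°) gauche 0.7; iPr(240°)/F(300°) gauche 0.7; iPr(240°)/COOH(180°) gauche 1.5 → 5.2 kcal/mol.
The maximum (8.7 kcal/mol) occurs with F at 120°.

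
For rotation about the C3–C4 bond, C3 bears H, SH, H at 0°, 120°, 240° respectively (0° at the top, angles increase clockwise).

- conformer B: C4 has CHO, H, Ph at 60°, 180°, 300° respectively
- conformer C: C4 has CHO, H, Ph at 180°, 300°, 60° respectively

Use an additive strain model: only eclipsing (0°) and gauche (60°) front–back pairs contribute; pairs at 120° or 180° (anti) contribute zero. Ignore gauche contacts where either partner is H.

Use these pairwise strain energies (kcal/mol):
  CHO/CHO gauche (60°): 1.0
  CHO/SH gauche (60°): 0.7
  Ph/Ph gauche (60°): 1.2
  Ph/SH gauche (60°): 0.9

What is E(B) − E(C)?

B (staggered): SH(120°)/CHO(60°) gauche 0.7 → 0.7 kcal/mol.
C (staggered): SH(120°)/CHO(180°) gauche 0.7; SH(120°)/Ph(60°) gauche 0.9 → 1.6 kcal/mol.
E(B) − E(C) = 0.7 − 1.6 = -0.9 kcal/mol.

-0.9 kcal/mol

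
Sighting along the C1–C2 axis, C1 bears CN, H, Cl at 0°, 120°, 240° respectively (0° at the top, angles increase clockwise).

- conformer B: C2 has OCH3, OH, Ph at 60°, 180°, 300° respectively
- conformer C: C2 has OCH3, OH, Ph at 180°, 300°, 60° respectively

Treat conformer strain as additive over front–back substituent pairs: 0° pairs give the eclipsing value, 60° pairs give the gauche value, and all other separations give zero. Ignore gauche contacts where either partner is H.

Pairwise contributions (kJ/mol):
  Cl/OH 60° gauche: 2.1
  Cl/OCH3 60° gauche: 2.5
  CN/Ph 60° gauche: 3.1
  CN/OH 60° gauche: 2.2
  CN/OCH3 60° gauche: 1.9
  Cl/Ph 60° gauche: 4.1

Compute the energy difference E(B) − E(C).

+1.3 kJ/mol

B is staggered. CN at 0° is gauche with OCH3 at 60° (1.9); CN at 0° is gauche with Ph at 300° (3.1); Cl at 240° is gauche with OH at 180° (2.1); Cl at 240° is gauche with Ph at 300° (4.1). Total 11.2 kJ/mol.
C is staggered. CN at 0° is gauche with OH at 300° (2.2); CN at 0° is gauche with Ph at 60° (3.1); Cl at 240° is gauche with OCH3 at 180° (2.5); Cl at 240° is gauche with OH at 300° (2.1). Total 9.9 kJ/mol.
E(B) − E(C) = 11.2 − 9.9 = +1.3 kJ/mol.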